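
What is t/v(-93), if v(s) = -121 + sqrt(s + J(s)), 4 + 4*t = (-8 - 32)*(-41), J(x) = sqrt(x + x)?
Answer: -409/(121 - sqrt(-93 + I*sqrt(186))) ≈ -3.3782 - 0.27154*I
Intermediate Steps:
J(x) = sqrt(2)*sqrt(x) (J(x) = sqrt(2*x) = sqrt(2)*sqrt(x))
t = 409 (t = -1 + ((-8 - 32)*(-41))/4 = -1 + (-40*(-41))/4 = -1 + (1/4)*1640 = -1 + 410 = 409)
v(s) = -121 + sqrt(s + sqrt(2)*sqrt(s))
t/v(-93) = 409/(-121 + sqrt(-93 + sqrt(2)*sqrt(-93))) = 409/(-121 + sqrt(-93 + sqrt(2)*(I*sqrt(93)))) = 409/(-121 + sqrt(-93 + I*sqrt(186)))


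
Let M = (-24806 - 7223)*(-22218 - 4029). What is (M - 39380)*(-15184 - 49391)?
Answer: -54283409937225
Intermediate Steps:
M = 840665163 (M = -32029*(-26247) = 840665163)
(M - 39380)*(-15184 - 49391) = (840665163 - 39380)*(-15184 - 49391) = 840625783*(-64575) = -54283409937225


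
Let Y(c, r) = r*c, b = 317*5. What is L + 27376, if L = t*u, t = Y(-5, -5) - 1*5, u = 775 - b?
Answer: 11176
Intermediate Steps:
b = 1585
Y(c, r) = c*r
u = -810 (u = 775 - 1*1585 = 775 - 1585 = -810)
t = 20 (t = -5*(-5) - 1*5 = 25 - 5 = 20)
L = -16200 (L = 20*(-810) = -16200)
L + 27376 = -16200 + 27376 = 11176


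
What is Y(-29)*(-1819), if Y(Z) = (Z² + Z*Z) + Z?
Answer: -3006807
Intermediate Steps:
Y(Z) = Z + 2*Z² (Y(Z) = (Z² + Z²) + Z = 2*Z² + Z = Z + 2*Z²)
Y(-29)*(-1819) = -29*(1 + 2*(-29))*(-1819) = -29*(1 - 58)*(-1819) = -29*(-57)*(-1819) = 1653*(-1819) = -3006807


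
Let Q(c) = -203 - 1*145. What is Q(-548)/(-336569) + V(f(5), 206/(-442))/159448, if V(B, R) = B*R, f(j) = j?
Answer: 12089493749/11860021114552 ≈ 0.0010193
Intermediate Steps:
Q(c) = -348 (Q(c) = -203 - 145 = -348)
Q(-548)/(-336569) + V(f(5), 206/(-442))/159448 = -348/(-336569) + (5*(206/(-442)))/159448 = -348*(-1/336569) + (5*(206*(-1/442)))*(1/159448) = 348/336569 + (5*(-103/221))*(1/159448) = 348/336569 - 515/221*1/159448 = 348/336569 - 515/35238008 = 12089493749/11860021114552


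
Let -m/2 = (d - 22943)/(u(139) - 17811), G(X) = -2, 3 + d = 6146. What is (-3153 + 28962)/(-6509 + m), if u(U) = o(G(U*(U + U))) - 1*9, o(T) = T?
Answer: -4693551/1184051 ≈ -3.9640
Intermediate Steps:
d = 6143 (d = -3 + 6146 = 6143)
u(U) = -11 (u(U) = -2 - 1*9 = -2 - 9 = -11)
m = -2400/1273 (m = -2*(6143 - 22943)/(-11 - 17811) = -(-33600)/(-17822) = -(-33600)*(-1)/17822 = -2*1200/1273 = -2400/1273 ≈ -1.8853)
(-3153 + 28962)/(-6509 + m) = (-3153 + 28962)/(-6509 - 2400/1273) = 25809/(-8288357/1273) = 25809*(-1273/8288357) = -4693551/1184051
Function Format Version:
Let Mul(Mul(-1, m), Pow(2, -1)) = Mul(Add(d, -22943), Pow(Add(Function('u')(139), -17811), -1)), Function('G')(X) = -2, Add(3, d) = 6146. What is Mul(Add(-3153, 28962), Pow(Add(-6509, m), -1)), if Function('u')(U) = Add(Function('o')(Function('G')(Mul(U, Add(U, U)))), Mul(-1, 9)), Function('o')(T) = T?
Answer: Rational(-4693551, 1184051) ≈ -3.9640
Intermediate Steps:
d = 6143 (d = Add(-3, 6146) = 6143)
Function('u')(U) = -11 (Function('u')(U) = Add(-2, Mul(-1, 9)) = Add(-2, -9) = -11)
m = Rational(-2400, 1273) (m = Mul(-2, Mul(Add(6143, -22943), Pow(Add(-11, -17811), -1))) = Mul(-2, Mul(-16800, Pow(-17822, -1))) = Mul(-2, Mul(-16800, Rational(-1, 17822))) = Mul(-2, Rational(1200, 1273)) = Rational(-2400, 1273) ≈ -1.8853)
Mul(Add(-3153, 28962), Pow(Add(-6509, m), -1)) = Mul(Add(-3153, 28962), Pow(Add(-6509, Rational(-2400, 1273)), -1)) = Mul(25809, Pow(Rational(-8288357, 1273), -1)) = Mul(25809, Rational(-1273, 8288357)) = Rational(-4693551, 1184051)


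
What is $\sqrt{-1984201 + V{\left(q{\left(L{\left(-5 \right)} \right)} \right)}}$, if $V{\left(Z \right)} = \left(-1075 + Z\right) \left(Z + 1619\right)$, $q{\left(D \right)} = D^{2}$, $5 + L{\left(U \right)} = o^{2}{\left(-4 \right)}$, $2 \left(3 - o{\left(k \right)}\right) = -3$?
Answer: $\frac{i \sqrt{907270831}}{16} \approx 1882.6 i$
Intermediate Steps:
$o{\left(k \right)} = \frac{9}{2}$ ($o{\left(k \right)} = 3 - - \frac{3}{2} = 3 + \frac{3}{2} = \frac{9}{2}$)
$L{\left(U \right)} = \frac{61}{4}$ ($L{\left(U \right)} = -5 + \left(\frac{9}{2}\right)^{2} = -5 + \frac{81}{4} = \frac{61}{4}$)
$V{\left(Z \right)} = \left(-1075 + Z\right) \left(1619 + Z\right)$
$\sqrt{-1984201 + V{\left(q{\left(L{\left(-5 \right)} \right)} \right)}} = \sqrt{-1984201 + \left(-1740425 + \left(\left(\frac{61}{4}\right)^{2}\right)^{2} + 544 \left(\frac{61}{4}\right)^{2}\right)} = \sqrt{-1984201 + \left(-1740425 + \left(\frac{3721}{16}\right)^{2} + 544 \cdot \frac{3721}{16}\right)} = \sqrt{-1984201 + \left(-1740425 + \frac{13845841}{256} + 126514\right)} = \sqrt{-1984201 - \frac{399315375}{256}} = \sqrt{- \frac{907270831}{256}} = \frac{i \sqrt{907270831}}{16}$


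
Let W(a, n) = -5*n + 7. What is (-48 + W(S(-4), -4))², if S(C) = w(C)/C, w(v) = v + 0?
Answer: 441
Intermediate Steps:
w(v) = v
S(C) = 1 (S(C) = C/C = 1)
W(a, n) = 7 - 5*n
(-48 + W(S(-4), -4))² = (-48 + (7 - 5*(-4)))² = (-48 + (7 + 20))² = (-48 + 27)² = (-21)² = 441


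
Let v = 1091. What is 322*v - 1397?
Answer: 349905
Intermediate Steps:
322*v - 1397 = 322*1091 - 1397 = 351302 - 1397 = 349905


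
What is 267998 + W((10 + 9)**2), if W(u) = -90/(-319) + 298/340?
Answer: 14533594371/54230 ≈ 2.6800e+5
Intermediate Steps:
W(u) = 62831/54230 (W(u) = -90*(-1/319) + 298*(1/340) = 90/319 + 149/170 = 62831/54230)
267998 + W((10 + 9)**2) = 267998 + 62831/54230 = 14533594371/54230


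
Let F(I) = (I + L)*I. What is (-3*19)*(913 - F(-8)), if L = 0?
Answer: -48393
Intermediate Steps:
F(I) = I² (F(I) = (I + 0)*I = I*I = I²)
(-3*19)*(913 - F(-8)) = (-3*19)*(913 - 1*(-8)²) = -57*(913 - 1*64) = -57*(913 - 64) = -57*849 = -48393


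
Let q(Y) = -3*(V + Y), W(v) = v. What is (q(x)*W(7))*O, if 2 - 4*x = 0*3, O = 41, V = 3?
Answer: -6027/2 ≈ -3013.5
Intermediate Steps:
x = ½ (x = ½ - 0*3 = ½ - ¼*0 = ½ + 0 = ½ ≈ 0.50000)
q(Y) = -9 - 3*Y (q(Y) = -3*(3 + Y) = -9 - 3*Y)
(q(x)*W(7))*O = ((-9 - 3*½)*7)*41 = ((-9 - 3/2)*7)*41 = -21/2*7*41 = -147/2*41 = -6027/2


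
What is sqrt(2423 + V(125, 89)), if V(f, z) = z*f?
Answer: 2*sqrt(3387) ≈ 116.40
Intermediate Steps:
V(f, z) = f*z
sqrt(2423 + V(125, 89)) = sqrt(2423 + 125*89) = sqrt(2423 + 11125) = sqrt(13548) = 2*sqrt(3387)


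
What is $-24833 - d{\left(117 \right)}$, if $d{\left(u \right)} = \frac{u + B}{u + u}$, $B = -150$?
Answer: $- \frac{1936963}{78} \approx -24833.0$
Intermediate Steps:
$d{\left(u \right)} = \frac{-150 + u}{2 u}$ ($d{\left(u \right)} = \frac{u - 150}{u + u} = \frac{-150 + u}{2 u}$)
$-24833 - d{\left(117 \right)} = -24833 - \frac{-150 + 117}{2 \cdot 117} = -24833 - \frac{1}{2} \cdot \frac{1}{117} \left(-33\right) = -24833 - - \frac{11}{78} = -24833 + \frac{11}{78} = - \frac{1936963}{78}$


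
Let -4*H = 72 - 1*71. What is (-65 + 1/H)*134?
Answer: -9246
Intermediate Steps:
H = -¼ (H = -(72 - 1*71)/4 = -(72 - 71)/4 = -¼*1 = -¼ ≈ -0.25000)
(-65 + 1/H)*134 = (-65 + 1/(-¼))*134 = (-65 - 4)*134 = -69*134 = -9246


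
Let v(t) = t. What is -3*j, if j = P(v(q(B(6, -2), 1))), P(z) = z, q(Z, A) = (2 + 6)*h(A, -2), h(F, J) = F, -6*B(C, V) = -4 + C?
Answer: -24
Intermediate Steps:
B(C, V) = 2/3 - C/6 (B(C, V) = -(-4 + C)/6 = 2/3 - C/6)
q(Z, A) = 8*A (q(Z, A) = (2 + 6)*A = 8*A)
j = 8 (j = 8*1 = 8)
-3*j = -3*8 = -24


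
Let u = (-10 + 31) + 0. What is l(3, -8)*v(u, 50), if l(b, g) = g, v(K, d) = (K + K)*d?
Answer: -16800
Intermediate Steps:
u = 21 (u = 21 + 0 = 21)
v(K, d) = 2*K*d (v(K, d) = (2*K)*d = 2*K*d)
l(3, -8)*v(u, 50) = -16*21*50 = -8*2100 = -16800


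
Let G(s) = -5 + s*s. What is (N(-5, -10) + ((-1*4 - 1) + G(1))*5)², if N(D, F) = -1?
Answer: 2116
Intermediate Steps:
G(s) = -5 + s²
(N(-5, -10) + ((-1*4 - 1) + G(1))*5)² = (-1 + ((-1*4 - 1) + (-5 + 1²))*5)² = (-1 + ((-4 - 1) + (-5 + 1))*5)² = (-1 + (-5 - 4)*5)² = (-1 - 9*5)² = (-1 - 45)² = (-46)² = 2116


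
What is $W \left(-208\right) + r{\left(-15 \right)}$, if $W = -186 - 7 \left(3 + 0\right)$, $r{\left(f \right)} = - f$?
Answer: $43071$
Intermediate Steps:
$W = -207$ ($W = -186 - 7 \cdot 3 = -186 - 21 = -207$)
$W \left(-208\right) + r{\left(-15 \right)} = \left(-207\right) \left(-208\right) - -15 = 43056 + 15 = 43071$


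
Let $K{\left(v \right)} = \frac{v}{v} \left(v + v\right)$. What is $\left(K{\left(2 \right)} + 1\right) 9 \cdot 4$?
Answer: $180$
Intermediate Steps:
$K{\left(v \right)} = 2 v$ ($K{\left(v \right)} = 1 \cdot 2 v = 2 v$)
$\left(K{\left(2 \right)} + 1\right) 9 \cdot 4 = \left(2 \cdot 2 + 1\right) 9 \cdot 4 = \left(4 + 1\right) 9 \cdot 4 = 5 \cdot 9 \cdot 4 = 45 \cdot 4 = 180$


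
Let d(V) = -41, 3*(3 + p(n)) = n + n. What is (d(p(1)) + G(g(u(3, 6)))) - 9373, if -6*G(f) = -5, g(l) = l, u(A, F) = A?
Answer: -56479/6 ≈ -9413.2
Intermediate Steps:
p(n) = -3 + 2*n/3 (p(n) = -3 + (n + n)/3 = -3 + (2*n)/3 = -3 + 2*n/3)
G(f) = 5/6 (G(f) = -1/6*(-5) = 5/6)
(d(p(1)) + G(g(u(3, 6)))) - 9373 = (-41 + 5/6) - 9373 = -241/6 - 9373 = -56479/6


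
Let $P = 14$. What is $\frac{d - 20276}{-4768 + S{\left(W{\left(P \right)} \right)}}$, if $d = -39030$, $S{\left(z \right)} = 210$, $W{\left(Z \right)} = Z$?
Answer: $\frac{29653}{2279} \approx 13.011$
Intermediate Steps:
$\frac{d - 20276}{-4768 + S{\left(W{\left(P \right)} \right)}} = \frac{-39030 - 20276}{-4768 + 210} = - \frac{59306}{-4558} = \left(-59306\right) \left(- \frac{1}{4558}\right) = \frac{29653}{2279}$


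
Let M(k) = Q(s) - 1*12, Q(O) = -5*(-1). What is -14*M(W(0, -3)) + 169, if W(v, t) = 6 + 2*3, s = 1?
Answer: 267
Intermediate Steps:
W(v, t) = 12 (W(v, t) = 6 + 6 = 12)
Q(O) = 5
M(k) = -7 (M(k) = 5 - 1*12 = 5 - 12 = -7)
-14*M(W(0, -3)) + 169 = -14*(-7) + 169 = 98 + 169 = 267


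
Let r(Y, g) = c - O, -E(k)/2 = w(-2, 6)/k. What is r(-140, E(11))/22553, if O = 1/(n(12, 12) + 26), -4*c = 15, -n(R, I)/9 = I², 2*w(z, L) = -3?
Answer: -9523/57284620 ≈ -0.00016624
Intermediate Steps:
w(z, L) = -3/2 (w(z, L) = (½)*(-3) = -3/2)
n(R, I) = -9*I²
E(k) = 3/k (E(k) = -(-3)/k = 3/k)
c = -15/4 (c = -¼*15 = -15/4 ≈ -3.7500)
O = -1/1270 (O = 1/(-9*12² + 26) = 1/(-9*144 + 26) = 1/(-1296 + 26) = 1/(-1270) = -1/1270 ≈ -0.00078740)
r(Y, g) = -9523/2540 (r(Y, g) = -15/4 - 1*(-1/1270) = -15/4 + 1/1270 = -9523/2540)
r(-140, E(11))/22553 = -9523/2540/22553 = -9523/2540*1/22553 = -9523/57284620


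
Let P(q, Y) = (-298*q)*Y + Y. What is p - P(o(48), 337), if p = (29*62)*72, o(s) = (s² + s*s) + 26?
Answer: 465503203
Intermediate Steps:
o(s) = 26 + 2*s² (o(s) = (s² + s²) + 26 = 2*s² + 26 = 26 + 2*s²)
P(q, Y) = Y - 298*Y*q (P(q, Y) = -298*Y*q + Y = Y - 298*Y*q)
p = 129456 (p = 1798*72 = 129456)
p - P(o(48), 337) = 129456 - 337*(1 - 298*(26 + 2*48²)) = 129456 - 337*(1 - 298*(26 + 2*2304)) = 129456 - 337*(1 - 298*(26 + 4608)) = 129456 - 337*(1 - 298*4634) = 129456 - 337*(1 - 1380932) = 129456 - 337*(-1380931) = 129456 - 1*(-465373747) = 129456 + 465373747 = 465503203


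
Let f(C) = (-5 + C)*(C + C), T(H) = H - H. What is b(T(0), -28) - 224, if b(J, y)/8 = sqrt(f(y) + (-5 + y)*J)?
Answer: -224 + 16*sqrt(462) ≈ 119.91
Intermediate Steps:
T(H) = 0
f(C) = 2*C*(-5 + C) (f(C) = (-5 + C)*(2*C) = 2*C*(-5 + C))
b(J, y) = 8*sqrt(J*(-5 + y) + 2*y*(-5 + y)) (b(J, y) = 8*sqrt(2*y*(-5 + y) + (-5 + y)*J) = 8*sqrt(2*y*(-5 + y) + J*(-5 + y)) = 8*sqrt(J*(-5 + y) + 2*y*(-5 + y)))
b(T(0), -28) - 224 = 8*sqrt(-5*0 + 0*(-28) + 2*(-28)*(-5 - 28)) - 224 = 8*sqrt(0 + 0 + 2*(-28)*(-33)) - 224 = 8*sqrt(0 + 0 + 1848) - 224 = 8*sqrt(1848) - 224 = 8*(2*sqrt(462)) - 224 = 16*sqrt(462) - 224 = -224 + 16*sqrt(462)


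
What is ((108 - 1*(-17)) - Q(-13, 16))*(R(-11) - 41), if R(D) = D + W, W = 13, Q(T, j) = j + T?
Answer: -4758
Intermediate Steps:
Q(T, j) = T + j
R(D) = 13 + D (R(D) = D + 13 = 13 + D)
((108 - 1*(-17)) - Q(-13, 16))*(R(-11) - 41) = ((108 - 1*(-17)) - (-13 + 16))*((13 - 11) - 41) = ((108 + 17) - 1*3)*(2 - 41) = (125 - 3)*(-39) = 122*(-39) = -4758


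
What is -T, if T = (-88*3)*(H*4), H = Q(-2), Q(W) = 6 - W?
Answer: 8448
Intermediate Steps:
H = 8 (H = 6 - 1*(-2) = 6 + 2 = 8)
T = -8448 (T = (-88*3)*(8*4) = -264*32 = -8448)
-T = -1*(-8448) = 8448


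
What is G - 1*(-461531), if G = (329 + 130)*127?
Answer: 519824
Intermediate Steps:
G = 58293 (G = 459*127 = 58293)
G - 1*(-461531) = 58293 - 1*(-461531) = 58293 + 461531 = 519824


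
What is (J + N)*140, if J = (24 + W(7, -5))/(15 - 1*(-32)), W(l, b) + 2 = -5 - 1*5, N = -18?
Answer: -116760/47 ≈ -2484.3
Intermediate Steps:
W(l, b) = -12 (W(l, b) = -2 + (-5 - 1*5) = -2 + (-5 - 5) = -2 - 10 = -12)
J = 12/47 (J = (24 - 12)/(15 - 1*(-32)) = 12/(15 + 32) = 12/47 ≈ 0.25532)
(J + N)*140 = (12/47 - 18)*140 = -834/47*140 = -116760/47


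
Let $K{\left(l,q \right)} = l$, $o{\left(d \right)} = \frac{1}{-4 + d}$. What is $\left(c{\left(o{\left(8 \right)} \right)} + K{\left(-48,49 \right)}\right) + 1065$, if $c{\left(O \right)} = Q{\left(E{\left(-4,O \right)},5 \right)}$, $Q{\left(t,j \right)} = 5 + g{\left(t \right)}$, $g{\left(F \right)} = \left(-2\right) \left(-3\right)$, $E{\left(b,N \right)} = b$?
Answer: $1028$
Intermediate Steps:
$g{\left(F \right)} = 6$
$Q{\left(t,j \right)} = 11$ ($Q{\left(t,j \right)} = 5 + 6 = 11$)
$c{\left(O \right)} = 11$
$\left(c{\left(o{\left(8 \right)} \right)} + K{\left(-48,49 \right)}\right) + 1065 = \left(11 - 48\right) + 1065 = -37 + 1065 = 1028$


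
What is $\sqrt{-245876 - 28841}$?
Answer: $i \sqrt{274717} \approx 524.13 i$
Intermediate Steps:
$\sqrt{-245876 - 28841} = \sqrt{-274717} = i \sqrt{274717}$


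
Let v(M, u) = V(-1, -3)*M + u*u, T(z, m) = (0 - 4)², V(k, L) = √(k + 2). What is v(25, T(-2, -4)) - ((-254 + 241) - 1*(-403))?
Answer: -109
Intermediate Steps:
V(k, L) = √(2 + k)
T(z, m) = 16 (T(z, m) = (-4)² = 16)
v(M, u) = M + u² (v(M, u) = √(2 - 1)*M + u*u = √1*M + u² = 1*M + u² = M + u²)
v(25, T(-2, -4)) - ((-254 + 241) - 1*(-403)) = (25 + 16²) - ((-254 + 241) - 1*(-403)) = (25 + 256) - (-13 + 403) = 281 - 1*390 = 281 - 390 = -109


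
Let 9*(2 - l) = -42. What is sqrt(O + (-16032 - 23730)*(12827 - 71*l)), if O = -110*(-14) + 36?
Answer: I*sqrt(491204918) ≈ 22163.0*I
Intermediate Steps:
l = 20/3 (l = 2 - 1/9*(-42) = 2 + 14/3 = 20/3 ≈ 6.6667)
O = 1576 (O = 1540 + 36 = 1576)
sqrt(O + (-16032 - 23730)*(12827 - 71*l)) = sqrt(1576 + (-16032 - 23730)*(12827 - 71*20/3)) = sqrt(1576 - 39762*(12827 - 1420/3)) = sqrt(1576 - 39762*37061/3) = sqrt(1576 - 491206494) = sqrt(-491204918) = I*sqrt(491204918)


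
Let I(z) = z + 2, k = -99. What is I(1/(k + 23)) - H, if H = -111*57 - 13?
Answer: 481991/76 ≈ 6342.0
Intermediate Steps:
I(z) = 2 + z
H = -6340 (H = -6327 - 13 = -6340)
I(1/(k + 23)) - H = (2 + 1/(-99 + 23)) - 1*(-6340) = (2 + 1/(-76)) + 6340 = (2 - 1/76) + 6340 = 151/76 + 6340 = 481991/76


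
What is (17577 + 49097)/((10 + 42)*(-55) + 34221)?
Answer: 66674/31361 ≈ 2.1260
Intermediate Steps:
(17577 + 49097)/((10 + 42)*(-55) + 34221) = 66674/(52*(-55) + 34221) = 66674/(-2860 + 34221) = 66674/31361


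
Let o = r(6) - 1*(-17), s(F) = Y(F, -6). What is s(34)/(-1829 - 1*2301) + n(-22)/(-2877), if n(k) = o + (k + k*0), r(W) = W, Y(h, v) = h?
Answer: -7282/848715 ≈ -0.0085800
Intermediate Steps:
s(F) = F
o = 23 (o = 6 - 1*(-17) = 6 + 17 = 23)
n(k) = 23 + k (n(k) = 23 + (k + k*0) = 23 + (k + 0) = 23 + k)
s(34)/(-1829 - 1*2301) + n(-22)/(-2877) = 34/(-1829 - 1*2301) + (23 - 22)/(-2877) = 34/(-1829 - 2301) + 1*(-1/2877) = 34/(-4130) - 1/2877 = 34*(-1/4130) - 1/2877 = -17/2065 - 1/2877 = -7282/848715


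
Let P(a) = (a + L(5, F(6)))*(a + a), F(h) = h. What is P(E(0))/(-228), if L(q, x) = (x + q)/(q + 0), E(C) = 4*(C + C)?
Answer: 0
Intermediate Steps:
E(C) = 8*C (E(C) = 4*(2*C) = 8*C)
L(q, x) = (q + x)/q
P(a) = 2*a*(11/5 + a) (P(a) = (a + (5 + 6)/5)*(a + a) = (a + (⅕)*11)*(2*a) = (a + 11/5)*(2*a) = (11/5 + a)*(2*a) = 2*a*(11/5 + a))
P(E(0))/(-228) = (2*(8*0)*(11 + 5*(8*0))/5)/(-228) = ((⅖)*0*(11 + 5*0))*(-1/228) = ((⅖)*0*(11 + 0))*(-1/228) = ((⅖)*0*11)*(-1/228) = 0*(-1/228) = 0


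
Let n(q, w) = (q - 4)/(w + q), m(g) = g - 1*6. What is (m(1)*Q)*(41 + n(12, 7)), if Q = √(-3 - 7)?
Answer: -3935*I*√10/19 ≈ -654.92*I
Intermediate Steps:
m(g) = -6 + g (m(g) = g - 6 = -6 + g)
n(q, w) = (-4 + q)/(q + w)
Q = I*√10 (Q = √(-10) = I*√10 ≈ 3.1623*I)
(m(1)*Q)*(41 + n(12, 7)) = ((-6 + 1)*(I*√10))*(41 + (-4 + 12)/(12 + 7)) = (-5*I*√10)*(41 + 8/19) = -5*I*√10*(787/19) = -3935*I*√10/19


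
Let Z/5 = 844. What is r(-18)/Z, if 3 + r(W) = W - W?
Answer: -3/4220 ≈ -0.00071090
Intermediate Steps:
r(W) = -3 (r(W) = -3 + (W - W) = -3 + 0 = -3)
Z = 4220 (Z = 5*844 = 4220)
r(-18)/Z = -3/4220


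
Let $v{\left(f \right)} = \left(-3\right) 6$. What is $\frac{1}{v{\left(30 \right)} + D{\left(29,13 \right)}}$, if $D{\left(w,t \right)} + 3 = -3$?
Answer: $- \frac{1}{24} \approx -0.041667$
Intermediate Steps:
$D{\left(w,t \right)} = -6$ ($D{\left(w,t \right)} = -3 - 3 = -6$)
$v{\left(f \right)} = -18$
$\frac{1}{v{\left(30 \right)} + D{\left(29,13 \right)}} = \frac{1}{-18 - 6} = \frac{1}{-24} = - \frac{1}{24}$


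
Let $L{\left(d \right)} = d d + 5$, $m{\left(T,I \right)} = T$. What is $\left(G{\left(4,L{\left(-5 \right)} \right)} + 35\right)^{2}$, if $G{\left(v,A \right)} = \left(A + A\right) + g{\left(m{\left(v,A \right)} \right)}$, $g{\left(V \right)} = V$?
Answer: $9801$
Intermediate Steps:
$L{\left(d \right)} = 5 + d^{2}$ ($L{\left(d \right)} = d^{2} + 5 = 5 + d^{2}$)
$G{\left(v,A \right)} = v + 2 A$ ($G{\left(v,A \right)} = \left(A + A\right) + v = 2 A + v = v + 2 A$)
$\left(G{\left(4,L{\left(-5 \right)} \right)} + 35\right)^{2} = \left(\left(4 + 2 \left(5 + \left(-5\right)^{2}\right)\right) + 35\right)^{2} = \left(\left(4 + 2 \left(5 + 25\right)\right) + 35\right)^{2} = \left(\left(4 + 2 \cdot 30\right) + 35\right)^{2} = \left(\left(4 + 60\right) + 35\right)^{2} = \left(64 + 35\right)^{2} = 99^{2} = 9801$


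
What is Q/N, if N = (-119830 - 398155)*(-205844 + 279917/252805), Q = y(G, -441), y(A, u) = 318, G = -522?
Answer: 5359466/1796997446991097 ≈ 2.9825e-9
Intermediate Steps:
Q = 318
N = 5390992340973291/50561 (N = -517985*(-205844 + 279917*(1/252805)) = -517985*(-205844 + 279917/252805) = -517985*(-52038112503/252805) = 5390992340973291/50561 ≈ 1.0662e+11)
Q/N = 318/(5390992340973291/50561) = 318*(50561/5390992340973291) = 5359466/1796997446991097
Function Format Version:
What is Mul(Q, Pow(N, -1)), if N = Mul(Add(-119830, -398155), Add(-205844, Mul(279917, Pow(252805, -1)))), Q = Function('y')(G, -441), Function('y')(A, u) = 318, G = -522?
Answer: Rational(5359466, 1796997446991097) ≈ 2.9825e-9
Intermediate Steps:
Q = 318
N = Rational(5390992340973291, 50561) (N = Mul(-517985, Add(-205844, Mul(279917, Rational(1, 252805)))) = Mul(-517985, Add(-205844, Rational(279917, 252805))) = Mul(-517985, Rational(-52038112503, 252805)) = Rational(5390992340973291, 50561) ≈ 1.0662e+11)
Mul(Q, Pow(N, -1)) = Mul(318, Pow(Rational(5390992340973291, 50561), -1)) = Mul(318, Rational(50561, 5390992340973291)) = Rational(5359466, 1796997446991097)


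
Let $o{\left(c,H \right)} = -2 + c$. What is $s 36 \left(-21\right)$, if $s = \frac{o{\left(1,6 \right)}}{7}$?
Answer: $108$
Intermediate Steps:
$s = - \frac{1}{7}$ ($s = \frac{-2 + 1}{7} = \left(-1\right) \frac{1}{7} = - \frac{1}{7} \approx -0.14286$)
$s 36 \left(-21\right) = \left(- \frac{1}{7}\right) 36 \left(-21\right) = \left(- \frac{36}{7}\right) \left(-21\right) = 108$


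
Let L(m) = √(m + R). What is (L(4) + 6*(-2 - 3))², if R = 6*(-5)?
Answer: (30 - I*√26)² ≈ 874.0 - 305.94*I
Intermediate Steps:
R = -30
L(m) = √(-30 + m) (L(m) = √(m - 30) = √(-30 + m))
(L(4) + 6*(-2 - 3))² = (√(-30 + 4) + 6*(-2 - 3))² = (√(-26) + 6*(-5))² = (I*√26 - 30)² = (-30 + I*√26)²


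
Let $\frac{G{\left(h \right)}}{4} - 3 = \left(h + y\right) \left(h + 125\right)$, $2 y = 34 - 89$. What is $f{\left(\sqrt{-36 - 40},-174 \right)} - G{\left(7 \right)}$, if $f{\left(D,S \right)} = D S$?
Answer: $10812 - 348 i \sqrt{19} \approx 10812.0 - 1516.9 i$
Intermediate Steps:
$y = - \frac{55}{2}$ ($y = \frac{34 - 89}{2} = \frac{1}{2} \left(-55\right) = - \frac{55}{2} \approx -27.5$)
$G{\left(h \right)} = 12 + 4 \left(125 + h\right) \left(- \frac{55}{2} + h\right)$ ($G{\left(h \right)} = 12 + 4 \left(h - \frac{55}{2}\right) \left(h + 125\right) = 12 + 4 \left(- \frac{55}{2} + h\right) \left(125 + h\right) = 12 + 4 \left(125 + h\right) \left(- \frac{55}{2} + h\right)$)
$f{\left(\sqrt{-36 - 40},-174 \right)} - G{\left(7 \right)} = \sqrt{-36 - 40} \left(-174\right) - \left(-13738 + 4 \cdot 7^{2} + 390 \cdot 7\right) = \sqrt{-76} \left(-174\right) - \left(-13738 + 4 \cdot 49 + 2730\right) = 2 i \sqrt{19} \left(-174\right) - \left(-13738 + 196 + 2730\right) = - 348 i \sqrt{19} - -10812 = - 348 i \sqrt{19} + 10812 = 10812 - 348 i \sqrt{19}$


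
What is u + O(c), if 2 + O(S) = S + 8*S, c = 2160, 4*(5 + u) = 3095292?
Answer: 793256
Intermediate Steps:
u = 773818 (u = -5 + (1/4)*3095292 = -5 + 773823 = 773818)
O(S) = -2 + 9*S (O(S) = -2 + (S + 8*S) = -2 + 9*S)
u + O(c) = 773818 + (-2 + 9*2160) = 773818 + (-2 + 19440) = 773818 + 19438 = 793256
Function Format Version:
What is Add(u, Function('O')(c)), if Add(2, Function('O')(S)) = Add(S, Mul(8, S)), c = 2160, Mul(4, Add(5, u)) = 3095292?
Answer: 793256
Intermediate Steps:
u = 773818 (u = Add(-5, Mul(Rational(1, 4), 3095292)) = Add(-5, 773823) = 773818)
Function('O')(S) = Add(-2, Mul(9, S)) (Function('O')(S) = Add(-2, Add(S, Mul(8, S))) = Add(-2, Mul(9, S)))
Add(u, Function('O')(c)) = Add(773818, Add(-2, Mul(9, 2160))) = Add(773818, Add(-2, 19440)) = Add(773818, 19438) = 793256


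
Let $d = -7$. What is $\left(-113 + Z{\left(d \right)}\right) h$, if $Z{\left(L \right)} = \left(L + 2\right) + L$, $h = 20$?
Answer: $-2500$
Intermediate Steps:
$Z{\left(L \right)} = 2 + 2 L$ ($Z{\left(L \right)} = \left(2 + L\right) + L = 2 + 2 L$)
$\left(-113 + Z{\left(d \right)}\right) h = \left(-113 + \left(2 + 2 \left(-7\right)\right)\right) 20 = \left(-113 + \left(2 - 14\right)\right) 20 = \left(-113 - 12\right) 20 = \left(-125\right) 20 = -2500$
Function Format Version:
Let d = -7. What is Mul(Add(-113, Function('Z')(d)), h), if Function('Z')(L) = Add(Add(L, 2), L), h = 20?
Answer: -2500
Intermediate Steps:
Function('Z')(L) = Add(2, Mul(2, L)) (Function('Z')(L) = Add(Add(2, L), L) = Add(2, Mul(2, L)))
Mul(Add(-113, Function('Z')(d)), h) = Mul(Add(-113, Add(2, Mul(2, -7))), 20) = Mul(Add(-113, Add(2, -14)), 20) = Mul(Add(-113, -12), 20) = Mul(-125, 20) = -2500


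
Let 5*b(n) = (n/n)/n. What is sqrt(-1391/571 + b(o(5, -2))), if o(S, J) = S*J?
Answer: I*sqrt(80078182)/5710 ≈ 1.5672*I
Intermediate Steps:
o(S, J) = J*S
b(n) = 1/(5*n) (b(n) = ((n/n)/n)/5 = (1/n)/5 = 1/(5*n))
sqrt(-1391/571 + b(o(5, -2))) = sqrt(-1391/571 + 1/(5*((-2*5)))) = sqrt(-1391*1/571 + (1/5)/(-10)) = sqrt(-1391/571 + (1/5)*(-1/10)) = sqrt(-1391/571 - 1/50) = sqrt(-70121/28550) = I*sqrt(80078182)/5710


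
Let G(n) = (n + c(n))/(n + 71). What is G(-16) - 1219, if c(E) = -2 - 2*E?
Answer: -67031/55 ≈ -1218.7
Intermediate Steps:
c(E) = -2 - 2*E
G(n) = (-2 - n)/(71 + n) (G(n) = (n + (-2 - 2*n))/(n + 71) = (-2 - n)/(71 + n))
G(-16) - 1219 = (-2 - 1*(-16))/(71 - 16) - 1219 = (-2 + 16)/55 - 1219 = (1/55)*14 - 1219 = 14/55 - 1219 = -67031/55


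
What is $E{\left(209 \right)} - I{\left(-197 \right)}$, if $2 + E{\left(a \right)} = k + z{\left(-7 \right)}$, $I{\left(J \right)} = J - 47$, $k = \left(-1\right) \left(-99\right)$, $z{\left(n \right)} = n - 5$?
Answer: $329$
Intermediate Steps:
$z{\left(n \right)} = -5 + n$
$k = 99$
$I{\left(J \right)} = -47 + J$
$E{\left(a \right)} = 85$ ($E{\left(a \right)} = -2 + \left(99 - 12\right) = -2 + 87 = 85$)
$E{\left(209 \right)} - I{\left(-197 \right)} = 85 - \left(-47 - 197\right) = 85 - -244 = 85 + 244 = 329$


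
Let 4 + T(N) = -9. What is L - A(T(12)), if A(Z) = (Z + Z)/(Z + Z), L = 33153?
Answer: 33152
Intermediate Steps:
T(N) = -13 (T(N) = -4 - 9 = -13)
A(Z) = 1 (A(Z) = (2*Z)/((2*Z)) = (2*Z)*(1/(2*Z)) = 1)
L - A(T(12)) = 33153 - 1*1 = 33153 - 1 = 33152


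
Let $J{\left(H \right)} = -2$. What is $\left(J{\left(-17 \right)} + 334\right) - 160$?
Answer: $172$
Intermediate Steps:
$\left(J{\left(-17 \right)} + 334\right) - 160 = \left(-2 + 334\right) - 160 = 332 - 160 = 172$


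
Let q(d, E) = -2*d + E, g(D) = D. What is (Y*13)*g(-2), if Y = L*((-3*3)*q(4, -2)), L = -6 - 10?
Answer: 37440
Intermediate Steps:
q(d, E) = E - 2*d
L = -16
Y = -1440 (Y = -16*(-3*3)*(-2 - 2*4) = -(-144)*(-2 - 8) = -(-144)*(-10) = -16*90 = -1440)
(Y*13)*g(-2) = -1440*13*(-2) = -18720*(-2) = 37440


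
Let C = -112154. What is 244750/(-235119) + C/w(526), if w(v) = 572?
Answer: -13254766663/67244034 ≈ -197.11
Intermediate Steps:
244750/(-235119) + C/w(526) = 244750/(-235119) - 112154/572 = 244750*(-1/235119) - 112154*1/572 = -244750/235119 - 56077/286 = -13254766663/67244034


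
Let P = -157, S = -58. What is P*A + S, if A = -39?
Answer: 6065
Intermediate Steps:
P*A + S = -157*(-39) - 58 = 6123 - 58 = 6065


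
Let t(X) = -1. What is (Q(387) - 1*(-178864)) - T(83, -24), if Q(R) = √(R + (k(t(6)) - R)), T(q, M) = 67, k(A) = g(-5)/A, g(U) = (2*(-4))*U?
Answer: 178797 + 2*I*√10 ≈ 1.788e+5 + 6.3246*I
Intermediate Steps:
g(U) = -8*U
k(A) = 40/A (k(A) = (-8*(-5))/A = 40/A)
Q(R) = 2*I*√10 (Q(R) = √(R + (40/(-1) - R)) = √(R + (40*(-1) - R)) = √(R + (-40 - R)) = √(-40) = 2*I*√10)
(Q(387) - 1*(-178864)) - T(83, -24) = (2*I*√10 - 1*(-178864)) - 1*67 = (2*I*√10 + 178864) - 67 = (178864 + 2*I*√10) - 67 = 178797 + 2*I*√10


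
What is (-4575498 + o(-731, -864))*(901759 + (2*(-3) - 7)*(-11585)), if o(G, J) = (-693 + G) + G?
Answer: -4817357221692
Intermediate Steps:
o(G, J) = -693 + 2*G
(-4575498 + o(-731, -864))*(901759 + (2*(-3) - 7)*(-11585)) = (-4575498 + (-693 + 2*(-731)))*(901759 + (2*(-3) - 7)*(-11585)) = (-4575498 + (-693 - 1462))*(901759 + (-6 - 7)*(-11585)) = (-4575498 - 2155)*(901759 - 13*(-11585)) = -4577653*(901759 + 150605) = -4577653*1052364 = -4817357221692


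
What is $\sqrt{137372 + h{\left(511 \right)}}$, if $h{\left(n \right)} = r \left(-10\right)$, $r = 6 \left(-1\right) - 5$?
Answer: $\sqrt{137482} \approx 370.79$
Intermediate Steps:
$r = -11$ ($r = -6 - 5 = -11$)
$h{\left(n \right)} = 110$ ($h{\left(n \right)} = \left(-11\right) \left(-10\right) = 110$)
$\sqrt{137372 + h{\left(511 \right)}} = \sqrt{137372 + 110} = \sqrt{137482}$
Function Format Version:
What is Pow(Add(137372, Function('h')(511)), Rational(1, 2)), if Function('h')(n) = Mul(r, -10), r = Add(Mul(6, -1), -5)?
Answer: Pow(137482, Rational(1, 2)) ≈ 370.79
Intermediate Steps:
r = -11 (r = Add(-6, -5) = -11)
Function('h')(n) = 110 (Function('h')(n) = Mul(-11, -10) = 110)
Pow(Add(137372, Function('h')(511)), Rational(1, 2)) = Pow(Add(137372, 110), Rational(1, 2)) = Pow(137482, Rational(1, 2))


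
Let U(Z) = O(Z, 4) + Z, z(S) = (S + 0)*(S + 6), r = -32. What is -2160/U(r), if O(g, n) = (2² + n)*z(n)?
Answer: -15/2 ≈ -7.5000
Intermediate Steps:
z(S) = S*(6 + S)
O(g, n) = n*(4 + n)*(6 + n) (O(g, n) = (2² + n)*(n*(6 + n)) = (4 + n)*(n*(6 + n)) = n*(4 + n)*(6 + n))
U(Z) = 320 + Z (U(Z) = 4*(4 + 4)*(6 + 4) + Z = 4*8*10 + Z = 320 + Z)
-2160/U(r) = -2160/(320 - 32) = -2160/288 = -2160*1/288 = -15/2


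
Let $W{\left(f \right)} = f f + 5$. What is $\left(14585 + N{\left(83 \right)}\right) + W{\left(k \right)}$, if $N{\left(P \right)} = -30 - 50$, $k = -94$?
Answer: $23346$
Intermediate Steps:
$N{\left(P \right)} = -80$
$W{\left(f \right)} = 5 + f^{2}$ ($W{\left(f \right)} = f^{2} + 5 = 5 + f^{2}$)
$\left(14585 + N{\left(83 \right)}\right) + W{\left(k \right)} = \left(14585 - 80\right) + \left(5 + \left(-94\right)^{2}\right) = 14505 + \left(5 + 8836\right) = 14505 + 8841 = 23346$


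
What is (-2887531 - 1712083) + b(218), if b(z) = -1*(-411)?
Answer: -4599203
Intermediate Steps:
b(z) = 411
(-2887531 - 1712083) + b(218) = (-2887531 - 1712083) + 411 = -4599614 + 411 = -4599203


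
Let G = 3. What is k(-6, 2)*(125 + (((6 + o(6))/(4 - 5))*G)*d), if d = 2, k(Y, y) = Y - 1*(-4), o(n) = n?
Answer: -106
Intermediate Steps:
k(Y, y) = 4 + Y (k(Y, y) = Y + 4 = 4 + Y)
k(-6, 2)*(125 + (((6 + o(6))/(4 - 5))*G)*d) = (4 - 6)*(125 + (((6 + 6)/(4 - 5))*3)*2) = -2*(125 + ((12/(-1))*3)*2) = -2*(125 + ((12*(-1))*3)*2) = -2*(125 - 12*3*2) = -2*(125 - 36*2) = -2*(125 - 72) = -2*53 = -106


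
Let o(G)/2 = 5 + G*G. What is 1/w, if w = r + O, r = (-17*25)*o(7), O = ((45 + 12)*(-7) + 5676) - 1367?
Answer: -1/41990 ≈ -2.3815e-5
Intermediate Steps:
o(G) = 10 + 2*G² (o(G) = 2*(5 + G*G) = 2*(5 + G²) = 10 + 2*G²)
O = 3910 (O = (57*(-7) + 5676) - 1367 = (-399 + 5676) - 1367 = 5277 - 1367 = 3910)
r = -45900 (r = (-17*25)*(10 + 2*7²) = -425*(10 + 2*49) = -425*(10 + 98) = -425*108 = -45900)
w = -41990 (w = -45900 + 3910 = -41990)
1/w = 1/(-41990) = -1/41990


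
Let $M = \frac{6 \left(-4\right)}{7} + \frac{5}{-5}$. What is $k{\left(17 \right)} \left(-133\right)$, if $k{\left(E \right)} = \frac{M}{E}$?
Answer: $\frac{589}{17} \approx 34.647$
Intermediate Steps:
$M = - \frac{31}{7}$ ($M = \left(-24\right) \frac{1}{7} + 5 \left(- \frac{1}{5}\right) = - \frac{24}{7} - 1 = - \frac{31}{7} \approx -4.4286$)
$k{\left(E \right)} = - \frac{31}{7 E}$
$k{\left(17 \right)} \left(-133\right) = - \frac{31}{7 \cdot 17} \left(-133\right) = \left(- \frac{31}{7}\right) \frac{1}{17} \left(-133\right) = \left(- \frac{31}{119}\right) \left(-133\right) = \frac{589}{17}$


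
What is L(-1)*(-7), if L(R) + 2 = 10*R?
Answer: 84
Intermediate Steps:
L(R) = -2 + 10*R
L(-1)*(-7) = (-2 + 10*(-1))*(-7) = (-2 - 10)*(-7) = -12*(-7) = 84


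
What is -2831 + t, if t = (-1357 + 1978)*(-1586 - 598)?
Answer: -1359095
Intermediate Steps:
t = -1356264 (t = 621*(-2184) = -1356264)
-2831 + t = -2831 - 1356264 = -1359095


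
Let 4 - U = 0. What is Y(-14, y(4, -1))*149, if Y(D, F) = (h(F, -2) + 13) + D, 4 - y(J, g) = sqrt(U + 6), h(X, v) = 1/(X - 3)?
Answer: -1490/9 - 149*sqrt(10)/9 ≈ -217.91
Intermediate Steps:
h(X, v) = 1/(-3 + X)
U = 4 (U = 4 - 1*0 = 4 + 0 = 4)
y(J, g) = 4 - sqrt(10) (y(J, g) = 4 - sqrt(4 + 6) = 4 - sqrt(10))
Y(D, F) = 13 + D + 1/(-3 + F) (Y(D, F) = (1/(-3 + F) + 13) + D = (13 + 1/(-3 + F)) + D = 13 + D + 1/(-3 + F))
Y(-14, y(4, -1))*149 = ((1 + (-3 + (4 - sqrt(10)))*(13 - 14))/(-3 + (4 - sqrt(10))))*149 = ((1 + (1 - sqrt(10))*(-1))/(1 - sqrt(10)))*149 = ((1 + (-1 + sqrt(10)))/(1 - sqrt(10)))*149 = (sqrt(10)/(1 - sqrt(10)))*149 = 149*sqrt(10)/(1 - sqrt(10))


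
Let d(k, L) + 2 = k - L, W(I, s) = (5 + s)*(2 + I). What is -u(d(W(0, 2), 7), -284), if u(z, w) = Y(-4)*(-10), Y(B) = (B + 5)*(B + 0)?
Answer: -40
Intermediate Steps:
Y(B) = B*(5 + B) (Y(B) = (5 + B)*B = B*(5 + B))
W(I, s) = (2 + I)*(5 + s)
d(k, L) = -2 + k - L (d(k, L) = -2 + (k - L) = -2 + k - L)
u(z, w) = 40 (u(z, w) = -4*(5 - 4)*(-10) = -4*1*(-10) = -4*(-10) = 40)
-u(d(W(0, 2), 7), -284) = -1*40 = -40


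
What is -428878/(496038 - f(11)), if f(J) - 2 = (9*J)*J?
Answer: -428878/494947 ≈ -0.86651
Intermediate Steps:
f(J) = 2 + 9*J² (f(J) = 2 + (9*J)*J = 2 + 9*J²)
-428878/(496038 - f(11)) = -428878/(496038 - (2 + 9*11²)) = -428878/(496038 - (2 + 9*121)) = -428878/(496038 - (2 + 1089)) = -428878/(496038 - 1*1091) = -428878/(496038 - 1091) = -428878/494947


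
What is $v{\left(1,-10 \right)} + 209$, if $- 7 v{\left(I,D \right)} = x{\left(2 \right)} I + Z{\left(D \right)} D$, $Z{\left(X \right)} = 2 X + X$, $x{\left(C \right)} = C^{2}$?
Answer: $\frac{1159}{7} \approx 165.57$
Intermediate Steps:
$Z{\left(X \right)} = 3 X$
$v{\left(I,D \right)} = - \frac{4 I}{7} - \frac{3 D^{2}}{7}$ ($v{\left(I,D \right)} = - \frac{2^{2} I + 3 D D}{7} = - \frac{4 I + 3 D^{2}}{7} = - \frac{3 D^{2} + 4 I}{7} = - \frac{4 I}{7} - \frac{3 D^{2}}{7}$)
$v{\left(1,-10 \right)} + 209 = \left(\left(- \frac{4}{7}\right) 1 - \frac{3 \left(-10\right)^{2}}{7}\right) + 209 = \left(- \frac{4}{7} - \frac{300}{7}\right) + 209 = - \frac{304}{7} + 209 = \frac{1159}{7}$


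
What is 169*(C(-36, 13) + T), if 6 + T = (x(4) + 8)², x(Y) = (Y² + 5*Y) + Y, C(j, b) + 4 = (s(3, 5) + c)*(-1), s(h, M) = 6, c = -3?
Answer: 387179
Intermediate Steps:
C(j, b) = -7 (C(j, b) = -4 + (6 - 3)*(-1) = -4 + 3*(-1) = -4 - 3 = -7)
x(Y) = Y² + 6*Y
T = 2298 (T = -6 + (4*(6 + 4) + 8)² = -6 + (4*10 + 8)² = -6 + (40 + 8)² = -6 + 48² = -6 + 2304 = 2298)
169*(C(-36, 13) + T) = 169*(-7 + 2298) = 169*2291 = 387179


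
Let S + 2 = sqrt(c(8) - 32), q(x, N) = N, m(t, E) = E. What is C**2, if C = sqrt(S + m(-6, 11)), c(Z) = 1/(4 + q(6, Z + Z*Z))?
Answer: 9 + I*sqrt(46189)/38 ≈ 9.0 + 5.6557*I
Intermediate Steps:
c(Z) = 1/(4 + Z + Z**2) (c(Z) = 1/(4 + (Z + Z*Z)) = 1/(4 + (Z + Z**2)) = 1/(4 + Z + Z**2))
S = -2 + I*sqrt(46189)/38 (S = -2 + sqrt(1/(4 + 8*(1 + 8)) - 32) = -2 + sqrt(1/(4 + 8*9) - 32) = -2 + sqrt(1/(4 + 72) - 32) = -2 + sqrt(1/76 - 32) = -2 + sqrt(-2431/76) = -2 + I*sqrt(46189)/38 ≈ -2.0 + 5.6557*I)
C = sqrt(9 + I*sqrt(46189)/38) (C = sqrt((-2 + I*sqrt(46189)/38) + 11) = sqrt(9 + I*sqrt(46189)/38) ≈ 3.1329 + 0.90264*I)
C**2 = (sqrt(12996 + 38*I*sqrt(46189))/38)**2 = 9 + I*sqrt(46189)/38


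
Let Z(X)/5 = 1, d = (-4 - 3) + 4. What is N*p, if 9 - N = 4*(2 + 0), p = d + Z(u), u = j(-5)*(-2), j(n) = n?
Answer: 2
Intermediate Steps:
u = 10 (u = -5*(-2) = 10)
d = -3 (d = -7 + 4 = -3)
Z(X) = 5 (Z(X) = 5*1 = 5)
p = 2 (p = -3 + 5 = 2)
N = 1 (N = 9 - 4*(2 + 0) = 9 - 4*2 = 9 - 1*8 = 9 - 8 = 1)
N*p = 1*2 = 2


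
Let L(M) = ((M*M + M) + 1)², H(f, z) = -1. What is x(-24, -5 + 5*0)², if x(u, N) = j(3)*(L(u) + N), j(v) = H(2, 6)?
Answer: 93516086416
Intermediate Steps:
j(v) = -1
L(M) = (1 + M + M²)² (L(M) = ((M² + M) + 1)² = ((M + M²) + 1)² = (1 + M + M²)²)
x(u, N) = -N - (1 + u + u²)² (x(u, N) = -((1 + u + u²)² + N) = -(N + (1 + u + u²)²) = -N - (1 + u + u²)²)
x(-24, -5 + 5*0)² = (-(-5 + 5*0) - (1 - 24 + (-24)²)²)² = (-(-5 + 0) - (1 - 24 + 576)²)² = (-1*(-5) - 1*553²)² = (5 - 1*305809)² = (5 - 305809)² = (-305804)² = 93516086416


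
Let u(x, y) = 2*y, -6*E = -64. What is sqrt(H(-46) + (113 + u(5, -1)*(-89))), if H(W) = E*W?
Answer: I*sqrt(1797)/3 ≈ 14.13*I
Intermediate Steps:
E = 32/3 (E = -1/6*(-64) = 32/3 ≈ 10.667)
H(W) = 32*W/3
sqrt(H(-46) + (113 + u(5, -1)*(-89))) = sqrt((32/3)*(-46) + (113 + (2*(-1))*(-89))) = sqrt(-1472/3 + (113 - 2*(-89))) = sqrt(-1472/3 + (113 + 178)) = sqrt(-1472/3 + 291) = sqrt(-599/3) = I*sqrt(1797)/3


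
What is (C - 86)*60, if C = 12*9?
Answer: 1320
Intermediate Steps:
C = 108
(C - 86)*60 = (108 - 86)*60 = 22*60 = 1320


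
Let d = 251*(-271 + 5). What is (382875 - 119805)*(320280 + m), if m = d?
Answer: 66691927980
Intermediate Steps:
d = -66766 (d = 251*(-266) = -66766)
m = -66766
(382875 - 119805)*(320280 + m) = (382875 - 119805)*(320280 - 66766) = 263070*253514 = 66691927980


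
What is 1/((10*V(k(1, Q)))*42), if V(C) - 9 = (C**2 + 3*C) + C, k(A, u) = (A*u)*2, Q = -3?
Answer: 1/8820 ≈ 0.00011338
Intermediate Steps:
k(A, u) = 2*A*u
V(C) = 9 + C**2 + 4*C (V(C) = 9 + ((C**2 + 3*C) + C) = 9 + (C**2 + 4*C) = 9 + C**2 + 4*C)
1/((10*V(k(1, Q)))*42) = 1/((10*(9 + (2*1*(-3))**2 + 4*(2*1*(-3))))*42) = 1/((10*(9 + (-6)**2 + 4*(-6)))*42) = 1/((10*(9 + 36 - 24))*42) = 1/((10*21)*42) = 1/(210*42) = 1/8820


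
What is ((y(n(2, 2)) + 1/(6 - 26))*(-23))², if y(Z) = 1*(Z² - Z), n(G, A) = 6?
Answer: 189805729/400 ≈ 4.7451e+5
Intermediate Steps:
y(Z) = Z² - Z
((y(n(2, 2)) + 1/(6 - 26))*(-23))² = ((6*(-1 + 6) + 1/(6 - 26))*(-23))² = ((6*5 + 1/(-20))*(-23))² = ((30 - 1/20)*(-23))² = ((599/20)*(-23))² = (-13777/20)² = 189805729/400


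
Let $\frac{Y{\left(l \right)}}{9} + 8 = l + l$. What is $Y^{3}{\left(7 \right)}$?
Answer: $157464$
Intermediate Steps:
$Y{\left(l \right)} = -72 + 18 l$ ($Y{\left(l \right)} = -72 + 9 \left(l + l\right) = -72 + 9 \cdot 2 l = -72 + 18 l$)
$Y^{3}{\left(7 \right)} = \left(-72 + 18 \cdot 7\right)^{3} = \left(-72 + 126\right)^{3} = 54^{3} = 157464$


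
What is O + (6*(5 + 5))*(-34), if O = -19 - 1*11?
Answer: -2070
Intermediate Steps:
O = -30 (O = -19 - 11 = -30)
O + (6*(5 + 5))*(-34) = -30 + (6*(5 + 5))*(-34) = -30 + (6*10)*(-34) = -30 + 60*(-34) = -30 - 2040 = -2070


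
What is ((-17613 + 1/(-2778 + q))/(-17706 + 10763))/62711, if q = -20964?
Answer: 418167847/10337325513966 ≈ 4.0452e-5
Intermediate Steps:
((-17613 + 1/(-2778 + q))/(-17706 + 10763))/62711 = ((-17613 + 1/(-2778 - 20964))/(-17706 + 10763))/62711 = ((-17613 + 1/(-23742))/(-6943))*(1/62711) = ((-17613 - 1/23742)*(-1/6943))*(1/62711) = -418167847/23742*(-1/6943)*(1/62711) = (418167847/164840706)*(1/62711) = 418167847/10337325513966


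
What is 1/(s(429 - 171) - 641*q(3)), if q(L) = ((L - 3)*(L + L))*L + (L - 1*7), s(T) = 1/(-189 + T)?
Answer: 69/176917 ≈ 0.00039001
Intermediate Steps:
q(L) = -7 + L + 2*L²*(-3 + L) (q(L) = ((-3 + L)*(2*L))*L + (L - 7) = (2*L*(-3 + L))*L + (-7 + L) = 2*L²*(-3 + L) + (-7 + L) = -7 + L + 2*L²*(-3 + L))
1/(s(429 - 171) - 641*q(3)) = 1/(1/(-189 + (429 - 171)) - 641*(-7 + 3 - 6*3² + 2*3³)) = 1/(1/(-189 + 258) - 641*(-7 + 3 - 6*9 + 2*27)) = 1/(1/69 - 641*(-7 + 3 - 54 + 54)) = 1/(1/69 - 641*(-4)) = 1/(1/69 + 2564) = 1/(176917/69) = 69/176917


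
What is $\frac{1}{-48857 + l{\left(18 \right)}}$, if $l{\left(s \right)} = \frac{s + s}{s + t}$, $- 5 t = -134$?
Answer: $- \frac{56}{2735947} \approx -2.0468 \cdot 10^{-5}$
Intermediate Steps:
$t = \frac{134}{5}$ ($t = \left(- \frac{1}{5}\right) \left(-134\right) = \frac{134}{5} \approx 26.8$)
$l{\left(s \right)} = \frac{2 s}{\frac{134}{5} + s}$ ($l{\left(s \right)} = \frac{s + s}{s + \frac{134}{5}} = \frac{2 s}{\frac{134}{5} + s}$)
$\frac{1}{-48857 + l{\left(18 \right)}} = \frac{1}{-48857 + 10 \cdot 18 \frac{1}{134 + 5 \cdot 18}} = \frac{1}{-48857 + 10 \cdot 18 \frac{1}{134 + 90}} = \frac{1}{-48857 + 10 \cdot 18 \cdot \frac{1}{224}} = \frac{1}{-48857 + \frac{45}{56}} = \frac{1}{- \frac{2735947}{56}} = - \frac{56}{2735947}$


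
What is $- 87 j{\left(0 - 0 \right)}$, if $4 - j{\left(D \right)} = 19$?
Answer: $1305$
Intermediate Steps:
$j{\left(D \right)} = -15$ ($j{\left(D \right)} = 4 - 19 = -15$)
$- 87 j{\left(0 - 0 \right)} = \left(-87\right) \left(-15\right) = 1305$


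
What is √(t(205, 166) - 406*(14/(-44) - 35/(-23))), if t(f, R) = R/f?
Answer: I*√1312264216505/51865 ≈ 22.087*I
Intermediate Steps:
√(t(205, 166) - 406*(14/(-44) - 35/(-23))) = √(166/205 - 406*(14/(-44) - 35/(-23))) = √(166*(1/205) - 406*(14*(-1/44) - 35*(-1/23))) = √(166/205 - 406*(-7/22 + 35/23)) = √(166/205 - 406*609/506) = √(166/205 - 123627/253) = √(-25301537/51865) = I*√1312264216505/51865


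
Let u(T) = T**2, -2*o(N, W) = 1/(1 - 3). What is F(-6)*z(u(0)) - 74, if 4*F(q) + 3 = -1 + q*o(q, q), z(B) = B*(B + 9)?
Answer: -74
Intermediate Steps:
o(N, W) = 1/4 (o(N, W) = -1/(2*(1 - 3)) = -1/2/(-2) = -1/2*(-1/2) = 1/4)
z(B) = B*(9 + B)
F(q) = -1 + q/16 (F(q) = -3/4 + (-1 + q*(1/4))/4 = -3/4 + (-1 + q/4)/4 = -3/4 + (-1/4 + q/16) = -1 + q/16)
F(-6)*z(u(0)) - 74 = (-1 + (1/16)*(-6))*(0**2*(9 + 0**2)) - 74 = (-1 - 3/8)*(0*(9 + 0)) - 74 = -0*9 - 74 = -11/8*0 - 74 = 0 - 74 = -74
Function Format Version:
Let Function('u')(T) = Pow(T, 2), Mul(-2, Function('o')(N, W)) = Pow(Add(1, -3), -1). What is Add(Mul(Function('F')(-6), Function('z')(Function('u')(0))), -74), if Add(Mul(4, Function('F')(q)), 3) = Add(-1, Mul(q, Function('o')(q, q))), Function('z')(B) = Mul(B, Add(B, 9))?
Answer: -74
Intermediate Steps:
Function('o')(N, W) = Rational(1, 4) (Function('o')(N, W) = Mul(Rational(-1, 2), Pow(Add(1, -3), -1)) = Mul(Rational(-1, 2), Pow(-2, -1)) = Mul(Rational(-1, 2), Rational(-1, 2)) = Rational(1, 4))
Function('z')(B) = Mul(B, Add(9, B))
Function('F')(q) = Add(-1, Mul(Rational(1, 16), q)) (Function('F')(q) = Add(Rational(-3, 4), Mul(Rational(1, 4), Add(-1, Mul(q, Rational(1, 4))))) = Add(Rational(-3, 4), Mul(Rational(1, 4), Add(-1, Mul(Rational(1, 4), q)))) = Add(Rational(-3, 4), Add(Rational(-1, 4), Mul(Rational(1, 16), q))) = Add(-1, Mul(Rational(1, 16), q)))
Add(Mul(Function('F')(-6), Function('z')(Function('u')(0))), -74) = Add(Mul(Add(-1, Mul(Rational(1, 16), -6)), Mul(Pow(0, 2), Add(9, Pow(0, 2)))), -74) = Add(Mul(Add(-1, Rational(-3, 8)), Mul(0, Add(9, 0))), -74) = Add(Mul(Rational(-11, 8), Mul(0, 9)), -74) = Add(Mul(Rational(-11, 8), 0), -74) = Add(0, -74) = -74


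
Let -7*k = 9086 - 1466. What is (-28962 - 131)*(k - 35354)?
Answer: 7421566114/7 ≈ 1.0602e+9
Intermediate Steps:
k = -7620/7 (k = -(9086 - 1466)/7 = -⅐*7620 = -7620/7 ≈ -1088.6)
(-28962 - 131)*(k - 35354) = (-28962 - 131)*(-7620/7 - 35354) = -29093*(-255098/7) = 7421566114/7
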